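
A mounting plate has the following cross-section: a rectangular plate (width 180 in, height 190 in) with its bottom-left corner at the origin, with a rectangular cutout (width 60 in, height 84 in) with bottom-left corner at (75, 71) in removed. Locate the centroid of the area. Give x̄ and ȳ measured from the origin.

x̄ = 87.41 in, ȳ = 91.89 in

plate: A = 180 × 190 = 34200.00, centroid at (90.00, 95.00).
hole: A = −(60 × 84) = -5040.00, centroid at (105.00, 113.00).
ΣA = 29160.00 in², ΣAx̄ = 2548800.00 in³, ΣAȳ = 2679480.00 in³.
x̄ = 2548800.00/29160.00 = 87.41 in; ȳ = 2679480.00/29160.00 = 91.89 in.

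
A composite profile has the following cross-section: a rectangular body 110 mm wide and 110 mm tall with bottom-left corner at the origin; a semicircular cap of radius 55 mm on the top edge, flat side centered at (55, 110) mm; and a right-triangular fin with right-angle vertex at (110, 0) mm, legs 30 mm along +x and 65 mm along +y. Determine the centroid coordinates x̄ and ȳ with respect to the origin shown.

x̄ = 58.56 mm, ȳ = 74.06 mm

Part | A | x̄ᵢ | ȳᵢ | A·x̄ᵢ | A·ȳᵢ
rectangular body | 12100.00 | 55.00 | 55.00 | 665500.00 | 665500.00
semicircular top | 4751.66 | 55.00 | 133.34 | 261341.24 | 633599.14
triangular fin | 975.00 | 120.00 | 21.67 | 117000.00 | 21125.00
Σ | 17826.66 |  |  | 1043841.24 | 1320224.14
x̄ = 1043841.24 / 17826.66 = 58.56 mm
ȳ = 1320224.14 / 17826.66 = 74.06 mm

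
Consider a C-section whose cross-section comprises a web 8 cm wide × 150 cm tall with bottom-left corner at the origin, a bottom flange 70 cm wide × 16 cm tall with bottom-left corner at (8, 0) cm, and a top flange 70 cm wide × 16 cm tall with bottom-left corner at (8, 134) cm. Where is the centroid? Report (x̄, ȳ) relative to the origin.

web: A = 8 × 150 = 1200.00, centroid at (4.00, 75.00).
bottom flange: A = 70 × 16 = 1120.00, centroid at (43.00, 8.00).
top flange: A = 70 × 16 = 1120.00, centroid at (43.00, 142.00).
ΣA = 3440.00 cm²
ΣAx̄ = (1200.00)(4.00) + (1120.00)(43.00) + (1120.00)(43.00) = 101120.00 cm³
ΣAȳ = (1200.00)(75.00) + (1120.00)(8.00) + (1120.00)(142.00) = 258000.00 cm³
x̄ = 101120.00 / 3440.00 = 29.40 cm
ȳ = 258000.00 / 3440.00 = 75.00 cm

x̄ = 29.40 cm, ȳ = 75.00 cm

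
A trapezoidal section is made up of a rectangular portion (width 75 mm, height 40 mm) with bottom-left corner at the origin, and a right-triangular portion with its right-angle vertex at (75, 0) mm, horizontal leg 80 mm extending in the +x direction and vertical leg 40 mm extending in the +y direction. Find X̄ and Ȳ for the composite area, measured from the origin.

rectangular portion: A = 75 × 40 = 3000.00, centroid at (37.50, 20.00).
triangular portion: A = ½·80·40 = 1600.00, centroid at (101.67, 13.33).
ΣA = 4600.00 mm²
ΣAX̄ = (3000.00)(37.50) + (1600.00)(101.67) = 275166.67 mm³
ΣAȲ = (3000.00)(20.00) + (1600.00)(13.33) = 81333.33 mm³
X̄ = 275166.67 / 4600.00 = 59.82 mm
Ȳ = 81333.33 / 4600.00 = 17.68 mm

X̄ = 59.82 mm, Ȳ = 17.68 mm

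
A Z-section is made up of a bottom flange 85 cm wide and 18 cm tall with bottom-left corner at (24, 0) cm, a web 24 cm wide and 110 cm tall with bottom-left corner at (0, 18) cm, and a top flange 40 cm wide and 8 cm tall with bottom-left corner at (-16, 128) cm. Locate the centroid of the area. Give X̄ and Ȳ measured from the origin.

bottom flange: A = 85 × 18 = 1530.00, centroid at (66.50, 9.00).
web: A = 24 × 110 = 2640.00, centroid at (12.00, 73.00).
top flange: A = 40 × 8 = 320.00, centroid at (4.00, 132.00).
ΣA = 4490.00 cm²
ΣAX̄ = (1530.00)(66.50) + (2640.00)(12.00) + (320.00)(4.00) = 134705.00 cm³
ΣAȲ = (1530.00)(9.00) + (2640.00)(73.00) + (320.00)(132.00) = 248730.00 cm³
X̄ = 134705.00 / 4490.00 = 30.00 cm
Ȳ = 248730.00 / 4490.00 = 55.40 cm

X̄ = 30.00 cm, Ȳ = 55.40 cm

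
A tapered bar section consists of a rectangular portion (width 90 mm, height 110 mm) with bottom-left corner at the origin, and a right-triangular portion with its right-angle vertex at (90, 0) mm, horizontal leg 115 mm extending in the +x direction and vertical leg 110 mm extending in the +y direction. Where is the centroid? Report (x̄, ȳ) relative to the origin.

x̄ = 77.49 mm, ȳ = 47.85 mm

rectangular portion: A = 90 × 110 = 9900.00, centroid at (45.00, 55.00).
triangular portion: A = ½·115·110 = 6325.00, centroid at (128.33, 36.67).
ΣA = 16225.00 mm²
ΣAx̄ = (9900.00)(45.00) + (6325.00)(128.33) = 1257208.33 mm³
ΣAȳ = (9900.00)(55.00) + (6325.00)(36.67) = 776416.67 mm³
x̄ = 1257208.33 / 16225.00 = 77.49 mm
ȳ = 776416.67 / 16225.00 = 47.85 mm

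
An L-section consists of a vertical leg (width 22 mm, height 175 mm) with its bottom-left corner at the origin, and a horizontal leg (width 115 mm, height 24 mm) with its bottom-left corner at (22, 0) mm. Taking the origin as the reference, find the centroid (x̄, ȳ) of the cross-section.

x̄ = 39.60 mm, ȳ = 55.98 mm

Part | A | x̄ᵢ | ȳᵢ | A·x̄ᵢ | A·ȳᵢ
vertical leg | 3850.00 | 11.00 | 87.50 | 42350.00 | 336875.00
horizontal leg | 2760.00 | 79.50 | 12.00 | 219420.00 | 33120.00
Σ | 6610.00 |  |  | 261770.00 | 369995.00
x̄ = 261770.00 / 6610.00 = 39.60 mm
ȳ = 369995.00 / 6610.00 = 55.98 mm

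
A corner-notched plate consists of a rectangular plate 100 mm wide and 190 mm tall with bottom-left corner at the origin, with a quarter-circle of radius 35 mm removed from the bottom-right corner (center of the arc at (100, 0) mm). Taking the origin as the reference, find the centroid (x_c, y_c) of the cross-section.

x_c = 48.13 mm, y_c = 99.27 mm

Part | A | x̄ᵢ | ȳᵢ | A·x̄ᵢ | A·ȳᵢ
plate | 19000.00 | 50.00 | 95.00 | 950000.00 | 1805000.00
removed quarter-circle | -962.11 | 85.15 | 14.85 | -81919.61 | -14291.67
Σ | 18037.89 |  |  | 868080.39 | 1790708.33
x_c = 868080.39 / 18037.89 = 48.13 mm
y_c = 1790708.33 / 18037.89 = 99.27 mm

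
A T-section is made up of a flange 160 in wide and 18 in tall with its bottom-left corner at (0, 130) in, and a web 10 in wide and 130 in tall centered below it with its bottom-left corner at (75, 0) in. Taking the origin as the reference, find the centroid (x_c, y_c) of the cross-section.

x_c = 80.00 in, y_c = 115.99 in

web: A = 10 × 130 = 1300.00, centroid at (80.00, 65.00).
flange: A = 160 × 18 = 2880.00, centroid at (80.00, 139.00).
ΣA = 4180.00 in²
ΣAx_c = (1300.00)(80.00) + (2880.00)(80.00) = 334400.00 in³
ΣAy_c = (1300.00)(65.00) + (2880.00)(139.00) = 484820.00 in³
x_c = 334400.00 / 4180.00 = 80.00 in
y_c = 484820.00 / 4180.00 = 115.99 in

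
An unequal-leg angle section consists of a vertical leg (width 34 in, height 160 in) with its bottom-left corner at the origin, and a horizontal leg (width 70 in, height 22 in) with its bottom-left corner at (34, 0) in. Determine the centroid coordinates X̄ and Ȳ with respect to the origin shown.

X̄ = 28.47 in, Ȳ = 64.78 in

vertical leg: A = 34 × 160 = 5440.00, centroid at (17.00, 80.00).
horizontal leg: A = 70 × 22 = 1540.00, centroid at (69.00, 11.00).
ΣA = 6980.00 in²
ΣAX̄ = (5440.00)(17.00) + (1540.00)(69.00) = 198740.00 in³
ΣAȲ = (5440.00)(80.00) + (1540.00)(11.00) = 452140.00 in³
X̄ = 198740.00 / 6980.00 = 28.47 in
Ȳ = 452140.00 / 6980.00 = 64.78 in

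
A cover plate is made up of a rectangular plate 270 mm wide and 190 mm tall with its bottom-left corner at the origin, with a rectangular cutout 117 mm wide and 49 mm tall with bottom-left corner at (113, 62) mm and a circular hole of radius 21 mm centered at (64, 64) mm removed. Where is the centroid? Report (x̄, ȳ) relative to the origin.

Part | A | x̄ᵢ | ȳᵢ | A·x̄ᵢ | A·ȳᵢ
plate | 51300.00 | 135.00 | 95.00 | 6925500.00 | 4873500.00
hole 1 | -5733.00 | 171.50 | 86.50 | -983209.50 | -495904.50
hole 2 | -1385.44 | 64.00 | 64.00 | -88668.31 | -88668.31
Σ | 44181.56 |  |  | 5853622.19 | 4288927.19
x̄ = 5853622.19 / 44181.56 = 132.49 mm
ȳ = 4288927.19 / 44181.56 = 97.08 mm

x̄ = 132.49 mm, ȳ = 97.08 mm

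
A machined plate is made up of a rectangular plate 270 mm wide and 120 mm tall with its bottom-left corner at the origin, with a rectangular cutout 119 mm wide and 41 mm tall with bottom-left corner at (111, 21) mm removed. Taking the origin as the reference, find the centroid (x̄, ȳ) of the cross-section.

x̄ = 128.71 mm, ȳ = 63.28 mm

plate: A = 270 × 120 = 32400.00, centroid at (135.00, 60.00).
hole: A = −(119 × 41) = -4879.00, centroid at (170.50, 41.50).
ΣA = 27521.00 mm², ΣAx̄ = 3542130.50 mm³, ΣAȳ = 1741521.50 mm³.
x̄ = 3542130.50/27521.00 = 128.71 mm; ȳ = 1741521.50/27521.00 = 63.28 mm.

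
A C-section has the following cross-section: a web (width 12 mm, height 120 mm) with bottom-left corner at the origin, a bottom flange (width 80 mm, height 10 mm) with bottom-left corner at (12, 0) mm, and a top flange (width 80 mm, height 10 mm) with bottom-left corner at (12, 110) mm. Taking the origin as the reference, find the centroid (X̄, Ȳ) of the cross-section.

web: A = 12 × 120 = 1440.00, centroid at (6.00, 60.00).
bottom flange: A = 80 × 10 = 800.00, centroid at (52.00, 5.00).
top flange: A = 80 × 10 = 800.00, centroid at (52.00, 115.00).
ΣA = 3040.00 mm², ΣAX̄ = 91840.00 mm³, ΣAȲ = 182400.00 mm³.
X̄ = 91840.00/3040.00 = 30.21 mm; Ȳ = 182400.00/3040.00 = 60.00 mm.

X̄ = 30.21 mm, Ȳ = 60.00 mm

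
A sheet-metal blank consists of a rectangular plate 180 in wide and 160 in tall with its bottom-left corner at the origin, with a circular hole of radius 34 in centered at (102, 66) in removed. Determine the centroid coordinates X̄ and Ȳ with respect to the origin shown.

X̄ = 88.27 in, Ȳ = 82.02 in

plate: A = 180 × 160 = 28800.00, centroid at (90.00, 80.00).
hole: A = −π·34² = -3631.68, centroid at (102.00, 66.00).
ΣA = 25168.32 in², ΣAX̄ = 2221568.53 in³, ΣAȲ = 2064309.05 in³.
X̄ = 2221568.53/25168.32 = 88.27 in; Ȳ = 2064309.05/25168.32 = 82.02 in.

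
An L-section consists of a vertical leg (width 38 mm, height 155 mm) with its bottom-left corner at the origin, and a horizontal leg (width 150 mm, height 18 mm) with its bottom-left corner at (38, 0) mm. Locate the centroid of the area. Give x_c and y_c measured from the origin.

vertical leg: A = 38 × 155 = 5890.00, centroid at (19.00, 77.50).
horizontal leg: A = 150 × 18 = 2700.00, centroid at (113.00, 9.00).
ΣA = 8590.00 mm², ΣAx_c = 417010.00 mm³, ΣAy_c = 480775.00 mm³.
x_c = 417010.00/8590.00 = 48.55 mm; y_c = 480775.00/8590.00 = 55.97 mm.

x_c = 48.55 mm, y_c = 55.97 mm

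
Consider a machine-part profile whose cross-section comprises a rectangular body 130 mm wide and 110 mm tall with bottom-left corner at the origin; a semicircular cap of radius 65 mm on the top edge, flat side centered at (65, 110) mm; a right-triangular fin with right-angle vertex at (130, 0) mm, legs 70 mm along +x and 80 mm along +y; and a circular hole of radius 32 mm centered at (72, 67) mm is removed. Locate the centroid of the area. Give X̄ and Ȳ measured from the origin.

Part | A | x̄ᵢ | ȳᵢ | A·x̄ᵢ | A·ȳᵢ
rectangular body | 14300.00 | 65.00 | 55.00 | 929500.00 | 786500.00
semicircular top | 6636.61 | 65.00 | 137.59 | 431379.94 | 913110.93
triangular fin | 2800.00 | 153.33 | 26.67 | 429333.33 | 74666.67
hole | -3216.99 | 72.00 | 67.00 | -231623.34 | -215538.39
Σ | 20519.62 |  |  | 1558589.93 | 1558739.20
X̄ = 1558589.93 / 20519.62 = 75.96 mm
Ȳ = 1558739.20 / 20519.62 = 75.96 mm

X̄ = 75.96 mm, Ȳ = 75.96 mm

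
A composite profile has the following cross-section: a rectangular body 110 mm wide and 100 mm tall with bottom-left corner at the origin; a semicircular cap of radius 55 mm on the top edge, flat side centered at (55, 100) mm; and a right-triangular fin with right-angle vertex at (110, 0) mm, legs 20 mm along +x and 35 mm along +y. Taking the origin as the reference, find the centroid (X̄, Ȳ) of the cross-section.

Part | A | x̄ᵢ | ȳᵢ | A·x̄ᵢ | A·ȳᵢ
rectangular body | 11000.00 | 55.00 | 50.00 | 605000.00 | 550000.00
semicircular top | 4751.66 | 55.00 | 123.34 | 261341.24 | 586082.56
triangular fin | 350.00 | 116.67 | 11.67 | 40833.33 | 4083.33
Σ | 16101.66 |  |  | 907174.57 | 1140165.89
X̄ = 907174.57 / 16101.66 = 56.34 mm
Ȳ = 1140165.89 / 16101.66 = 70.81 mm

X̄ = 56.34 mm, Ȳ = 70.81 mm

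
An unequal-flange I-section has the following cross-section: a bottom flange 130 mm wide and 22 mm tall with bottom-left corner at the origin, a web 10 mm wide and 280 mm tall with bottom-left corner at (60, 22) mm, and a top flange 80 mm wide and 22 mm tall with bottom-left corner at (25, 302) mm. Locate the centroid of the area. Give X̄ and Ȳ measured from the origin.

bottom flange: A = 130 × 22 = 2860.00, centroid at (65.00, 11.00).
web: A = 10 × 280 = 2800.00, centroid at (65.00, 162.00).
top flange: A = 80 × 22 = 1760.00, centroid at (65.00, 313.00).
ΣA = 7420.00 mm², ΣAX̄ = 482300.00 mm³, ΣAȲ = 1035940.00 mm³.
X̄ = 482300.00/7420.00 = 65.00 mm; Ȳ = 1035940.00/7420.00 = 139.61 mm.

X̄ = 65.00 mm, Ȳ = 139.61 mm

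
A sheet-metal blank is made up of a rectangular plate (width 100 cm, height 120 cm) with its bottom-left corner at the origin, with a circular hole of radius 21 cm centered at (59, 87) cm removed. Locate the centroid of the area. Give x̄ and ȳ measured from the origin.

x̄ = 48.83 cm, ȳ = 56.48 cm

Part | A | x̄ᵢ | ȳᵢ | A·x̄ᵢ | A·ȳᵢ
plate | 12000.00 | 50.00 | 60.00 | 600000.00 | 720000.00
hole | -1385.44 | 59.00 | 87.00 | -81741.10 | -120533.49
Σ | 10614.56 |  |  | 518258.90 | 599466.51
x̄ = 518258.90 / 10614.56 = 48.83 cm
ȳ = 599466.51 / 10614.56 = 56.48 cm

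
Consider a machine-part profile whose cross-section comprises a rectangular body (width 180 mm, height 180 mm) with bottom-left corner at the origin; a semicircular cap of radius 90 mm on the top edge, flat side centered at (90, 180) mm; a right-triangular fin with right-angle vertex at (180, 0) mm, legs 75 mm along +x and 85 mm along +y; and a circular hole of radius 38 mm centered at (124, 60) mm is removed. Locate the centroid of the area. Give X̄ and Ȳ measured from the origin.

Part | A | x̄ᵢ | ȳᵢ | A·x̄ᵢ | A·ȳᵢ
rectangular body | 32400.00 | 90.00 | 90.00 | 2916000.00 | 2916000.00
semicircular top | 12723.45 | 90.00 | 218.20 | 1145110.52 | 2776221.04
triangular fin | 3187.50 | 205.00 | 28.33 | 653437.50 | 90312.50
hole | -4536.46 | 124.00 | 60.00 | -562521.01 | -272187.59
Σ | 43774.49 |  |  | 4152027.01 | 5510345.96
X̄ = 4152027.01 / 43774.49 = 94.85 mm
Ȳ = 5510345.96 / 43774.49 = 125.88 mm

X̄ = 94.85 mm, Ȳ = 125.88 mm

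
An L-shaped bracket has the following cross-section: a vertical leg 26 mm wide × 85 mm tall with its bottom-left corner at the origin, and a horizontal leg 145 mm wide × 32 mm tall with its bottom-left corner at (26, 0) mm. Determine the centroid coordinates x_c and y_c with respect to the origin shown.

x_c = 70.92 mm, y_c = 24.55 mm

vertical leg: A = 26 × 85 = 2210.00, centroid at (13.00, 42.50).
horizontal leg: A = 145 × 32 = 4640.00, centroid at (98.50, 16.00).
ΣA = 6850.00 mm², ΣAx_c = 485770.00 mm³, ΣAy_c = 168165.00 mm³.
x_c = 485770.00/6850.00 = 70.92 mm; y_c = 168165.00/6850.00 = 24.55 mm.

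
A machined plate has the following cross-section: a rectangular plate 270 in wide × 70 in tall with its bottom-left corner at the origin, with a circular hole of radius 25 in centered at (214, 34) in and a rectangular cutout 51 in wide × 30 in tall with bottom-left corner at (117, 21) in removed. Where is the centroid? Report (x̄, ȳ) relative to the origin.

plate: A = 270 × 70 = 18900.00, centroid at (135.00, 35.00).
hole 1: A = −π·25² = -1963.50, centroid at (214.00, 34.00).
hole 2: A = −(51 × 30) = -1530.00, centroid at (142.50, 36.00).
ΣA = 15406.50 in²
ΣAx̄ = (18900.00)(135.00) + (-1963.50)(214.00) + (-1530.00)(142.50) = 1913286.98 in³
ΣAȳ = (18900.00)(35.00) + (-1963.50)(34.00) + (-1530.00)(36.00) = 539661.16 in³
x̄ = 1913286.98 / 15406.50 = 124.19 in
ȳ = 539661.16 / 15406.50 = 35.03 in

x̄ = 124.19 in, ȳ = 35.03 in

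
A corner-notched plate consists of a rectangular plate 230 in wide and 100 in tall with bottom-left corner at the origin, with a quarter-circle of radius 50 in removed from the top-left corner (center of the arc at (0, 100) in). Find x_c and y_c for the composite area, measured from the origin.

Part | A | x̄ᵢ | ȳᵢ | A·x̄ᵢ | A·ȳᵢ
plate | 23000.00 | 115.00 | 50.00 | 2645000.00 | 1150000.00
removed quarter-circle | -1963.50 | 21.22 | 78.78 | -41666.67 | -154682.87
Σ | 21036.50 |  |  | 2603333.33 | 995317.13
x_c = 2603333.33 / 21036.50 = 123.75 in
y_c = 995317.13 / 21036.50 = 47.31 in

x_c = 123.75 in, y_c = 47.31 in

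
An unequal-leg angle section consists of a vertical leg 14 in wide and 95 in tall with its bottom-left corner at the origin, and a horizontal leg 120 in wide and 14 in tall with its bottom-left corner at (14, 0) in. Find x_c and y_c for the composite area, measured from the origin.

x_c = 44.40 in, y_c = 24.90 in

vertical leg: A = 14 × 95 = 1330.00, centroid at (7.00, 47.50).
horizontal leg: A = 120 × 14 = 1680.00, centroid at (74.00, 7.00).
ΣA = 3010.00 in², ΣAx_c = 133630.00 in³, ΣAy_c = 74935.00 in³.
x_c = 133630.00/3010.00 = 44.40 in; y_c = 74935.00/3010.00 = 24.90 in.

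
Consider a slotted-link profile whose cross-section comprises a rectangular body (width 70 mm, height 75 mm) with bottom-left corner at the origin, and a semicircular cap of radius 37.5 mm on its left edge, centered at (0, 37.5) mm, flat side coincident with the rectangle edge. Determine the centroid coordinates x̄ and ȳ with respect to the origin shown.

x̄ = 19.92 mm, ȳ = 37.50 mm

rectangular body: A = 70 × 75 = 5250.00, centroid at (35.00, 37.50).
semicircular end: A = ½π·37.5² = 2208.93, centroid at (-15.92, 37.50).
ΣA = 7458.93 mm²
ΣAx̄ = (5250.00)(35.00) + (2208.93)(-15.92) = 148593.75 mm³
ΣAȳ = (5250.00)(37.50) + (2208.93)(37.50) = 279709.96 mm³
x̄ = 148593.75 / 7458.93 = 19.92 mm
ȳ = 279709.96 / 7458.93 = 37.50 mm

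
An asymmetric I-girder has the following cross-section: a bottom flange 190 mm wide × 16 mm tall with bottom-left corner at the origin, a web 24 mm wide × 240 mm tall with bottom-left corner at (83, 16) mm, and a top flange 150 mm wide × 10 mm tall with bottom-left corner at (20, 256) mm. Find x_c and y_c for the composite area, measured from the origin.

Part | A | x̄ᵢ | ȳᵢ | A·x̄ᵢ | A·ȳᵢ
bottom flange | 3040.00 | 95.00 | 8.00 | 288800.00 | 24320.00
web | 5760.00 | 95.00 | 136.00 | 547200.00 | 783360.00
top flange | 1500.00 | 95.00 | 261.00 | 142500.00 | 391500.00
Σ | 10300.00 |  |  | 978500.00 | 1199180.00
x_c = 978500.00 / 10300.00 = 95.00 mm
y_c = 1199180.00 / 10300.00 = 116.43 mm

x_c = 95.00 mm, y_c = 116.43 mm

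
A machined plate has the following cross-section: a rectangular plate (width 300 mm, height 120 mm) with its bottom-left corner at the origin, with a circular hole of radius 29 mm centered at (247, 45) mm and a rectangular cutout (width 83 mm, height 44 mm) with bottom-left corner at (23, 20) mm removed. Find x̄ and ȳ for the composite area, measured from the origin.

x̄ = 151.88 mm, ȳ = 63.55 mm

Part | A | x̄ᵢ | ȳᵢ | A·x̄ᵢ | A·ȳᵢ
plate | 36000.00 | 150.00 | 60.00 | 5400000.00 | 2160000.00
hole 1 | -2642.08 | 247.00 | 45.00 | -652593.62 | -118893.57
hole 2 | -3652.00 | 64.50 | 42.00 | -235554.00 | -153384.00
Σ | 29705.92 |  |  | 4511852.38 | 1887722.43
x̄ = 4511852.38 / 29705.92 = 151.88 mm
ȳ = 1887722.43 / 29705.92 = 63.55 mm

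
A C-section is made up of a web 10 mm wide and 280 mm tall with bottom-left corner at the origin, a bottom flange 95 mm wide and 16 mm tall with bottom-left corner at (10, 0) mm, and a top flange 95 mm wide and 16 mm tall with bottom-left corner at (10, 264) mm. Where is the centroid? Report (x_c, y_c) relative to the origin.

Part | A | x̄ᵢ | ȳᵢ | A·x̄ᵢ | A·ȳᵢ
web | 2800.00 | 5.00 | 140.00 | 14000.00 | 392000.00
bottom flange | 1520.00 | 57.50 | 8.00 | 87400.00 | 12160.00
top flange | 1520.00 | 57.50 | 272.00 | 87400.00 | 413440.00
Σ | 5840.00 |  |  | 188800.00 | 817600.00
x_c = 188800.00 / 5840.00 = 32.33 mm
y_c = 817600.00 / 5840.00 = 140.00 mm

x_c = 32.33 mm, y_c = 140.00 mm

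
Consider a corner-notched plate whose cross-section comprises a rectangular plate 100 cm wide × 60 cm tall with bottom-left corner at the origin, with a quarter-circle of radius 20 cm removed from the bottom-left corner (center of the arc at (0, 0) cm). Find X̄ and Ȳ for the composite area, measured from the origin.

plate: A = 100 × 60 = 6000.00, centroid at (50.00, 30.00).
removed quarter-circle: A = −¼π·20² = -314.16, centroid at (8.49, 8.49).
ΣA = 5685.84 cm²
ΣAX̄ = (6000.00)(50.00) + (-314.16)(8.49) = 297333.33 cm³
ΣAȲ = (6000.00)(30.00) + (-314.16)(8.49) = 177333.33 cm³
X̄ = 297333.33 / 5685.84 = 52.29 cm
Ȳ = 177333.33 / 5685.84 = 31.19 cm

X̄ = 52.29 cm, Ȳ = 31.19 cm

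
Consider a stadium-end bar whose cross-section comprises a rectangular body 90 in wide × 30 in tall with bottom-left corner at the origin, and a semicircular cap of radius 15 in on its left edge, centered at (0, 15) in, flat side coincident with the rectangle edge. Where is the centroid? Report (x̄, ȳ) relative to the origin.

x̄ = 39.05 in, ȳ = 15.00 in

rectangular body: A = 90 × 30 = 2700.00, centroid at (45.00, 15.00).
semicircular end: A = ½π·15² = 353.43, centroid at (-6.37, 15.00).
ΣA = 3053.43 in², ΣAx̄ = 119250.00 in³, ΣAȳ = 45801.44 in³.
x̄ = 119250.00/3053.43 = 39.05 in; ȳ = 45801.44/3053.43 = 15.00 in.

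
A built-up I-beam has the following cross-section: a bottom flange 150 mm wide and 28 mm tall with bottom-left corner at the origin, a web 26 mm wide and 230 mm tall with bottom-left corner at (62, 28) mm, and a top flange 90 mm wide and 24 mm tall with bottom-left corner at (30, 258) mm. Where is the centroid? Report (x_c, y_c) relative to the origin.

x_c = 75.00 mm, y_c = 121.32 mm

Part | A | x̄ᵢ | ȳᵢ | A·x̄ᵢ | A·ȳᵢ
bottom flange | 4200.00 | 75.00 | 14.00 | 315000.00 | 58800.00
web | 5980.00 | 75.00 | 143.00 | 448500.00 | 855140.00
top flange | 2160.00 | 75.00 | 270.00 | 162000.00 | 583200.00
Σ | 12340.00 |  |  | 925500.00 | 1497140.00
x_c = 925500.00 / 12340.00 = 75.00 mm
y_c = 1497140.00 / 12340.00 = 121.32 mm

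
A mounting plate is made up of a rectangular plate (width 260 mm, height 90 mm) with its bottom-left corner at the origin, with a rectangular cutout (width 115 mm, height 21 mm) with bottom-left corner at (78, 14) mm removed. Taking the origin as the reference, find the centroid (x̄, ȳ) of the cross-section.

plate: A = 260 × 90 = 23400.00, centroid at (130.00, 45.00).
hole: A = −(115 × 21) = -2415.00, centroid at (135.50, 24.50).
ΣA = 20985.00 mm², ΣAx̄ = 2714767.50 mm³, ΣAȳ = 993832.50 mm³.
x̄ = 2714767.50/20985.00 = 129.37 mm; ȳ = 993832.50/20985.00 = 47.36 mm.

x̄ = 129.37 mm, ȳ = 47.36 mm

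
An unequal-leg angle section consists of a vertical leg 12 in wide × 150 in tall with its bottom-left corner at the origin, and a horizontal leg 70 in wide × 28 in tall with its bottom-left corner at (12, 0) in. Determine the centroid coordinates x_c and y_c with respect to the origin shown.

x_c = 27.37 in, y_c = 43.20 in

vertical leg: A = 12 × 150 = 1800.00, centroid at (6.00, 75.00).
horizontal leg: A = 70 × 28 = 1960.00, centroid at (47.00, 14.00).
ΣA = 3760.00 in²
ΣAx_c = (1800.00)(6.00) + (1960.00)(47.00) = 102920.00 in³
ΣAy_c = (1800.00)(75.00) + (1960.00)(14.00) = 162440.00 in³
x_c = 102920.00 / 3760.00 = 27.37 in
y_c = 162440.00 / 3760.00 = 43.20 in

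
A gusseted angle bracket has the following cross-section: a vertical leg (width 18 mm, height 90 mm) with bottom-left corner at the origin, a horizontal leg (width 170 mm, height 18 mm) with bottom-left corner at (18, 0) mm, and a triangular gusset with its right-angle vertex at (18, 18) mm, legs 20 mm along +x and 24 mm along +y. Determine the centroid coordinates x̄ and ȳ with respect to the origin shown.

vertical leg: A = 18 × 90 = 1620.00, centroid at (9.00, 45.00).
horizontal leg: A = 170 × 18 = 3060.00, centroid at (103.00, 9.00).
gusset: A = ½·20·24 = 240.00, centroid at (24.67, 26.00).
ΣA = 4920.00 mm², ΣAx̄ = 335680.00 mm³, ΣAȳ = 106680.00 mm³.
x̄ = 335680.00/4920.00 = 68.23 mm; ȳ = 106680.00/4920.00 = 21.68 mm.

x̄ = 68.23 mm, ȳ = 21.68 mm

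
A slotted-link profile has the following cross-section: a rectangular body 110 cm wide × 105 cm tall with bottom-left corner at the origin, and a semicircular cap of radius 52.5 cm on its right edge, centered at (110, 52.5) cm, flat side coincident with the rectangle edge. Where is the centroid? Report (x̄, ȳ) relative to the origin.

rectangular body: A = 110 × 105 = 11550.00, centroid at (55.00, 52.50).
semicircular end: A = ½π·52.5² = 4329.51, centroid at (132.28, 52.50).
ΣA = 15879.51 cm²
ΣAx̄ = (11550.00)(55.00) + (4329.51)(132.28) = 1207964.56 cm³
ΣAȳ = (11550.00)(52.50) + (4329.51)(52.50) = 833674.14 cm³
x̄ = 1207964.56 / 15879.51 = 76.07 cm
ȳ = 833674.14 / 15879.51 = 52.50 cm

x̄ = 76.07 cm, ȳ = 52.50 cm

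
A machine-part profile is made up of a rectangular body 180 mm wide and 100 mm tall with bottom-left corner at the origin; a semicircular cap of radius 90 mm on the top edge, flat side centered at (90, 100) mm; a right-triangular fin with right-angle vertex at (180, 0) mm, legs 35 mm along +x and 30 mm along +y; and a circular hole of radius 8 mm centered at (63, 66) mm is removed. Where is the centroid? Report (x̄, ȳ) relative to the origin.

Part | A | x̄ᵢ | ȳᵢ | A·x̄ᵢ | A·ȳᵢ
rectangular body | 18000.00 | 90.00 | 50.00 | 1620000.00 | 900000.00
semicircular top | 12723.45 | 90.00 | 138.20 | 1145110.52 | 1758345.02
triangular fin | 525.00 | 191.67 | 10.00 | 100625.00 | 5250.00
hole | -201.06 | 63.00 | 66.00 | -12666.90 | -13270.09
Σ | 31047.39 |  |  | 2853068.62 | 2650324.94
x̄ = 2853068.62 / 31047.39 = 91.89 mm
ȳ = 2650324.94 / 31047.39 = 85.36 mm

x̄ = 91.89 mm, ȳ = 85.36 mm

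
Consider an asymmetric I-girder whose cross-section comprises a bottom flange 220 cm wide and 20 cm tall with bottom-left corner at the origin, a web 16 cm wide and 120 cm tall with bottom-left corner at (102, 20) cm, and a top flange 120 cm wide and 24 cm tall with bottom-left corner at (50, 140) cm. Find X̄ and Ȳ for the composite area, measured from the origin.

Part | A | x̄ᵢ | ȳᵢ | A·x̄ᵢ | A·ȳᵢ
bottom flange | 4400.00 | 110.00 | 10.00 | 484000.00 | 44000.00
web | 1920.00 | 110.00 | 80.00 | 211200.00 | 153600.00
top flange | 2880.00 | 110.00 | 152.00 | 316800.00 | 437760.00
Σ | 9200.00 |  |  | 1012000.00 | 635360.00
X̄ = 1012000.00 / 9200.00 = 110.00 cm
Ȳ = 635360.00 / 9200.00 = 69.06 cm

X̄ = 110.00 cm, Ȳ = 69.06 cm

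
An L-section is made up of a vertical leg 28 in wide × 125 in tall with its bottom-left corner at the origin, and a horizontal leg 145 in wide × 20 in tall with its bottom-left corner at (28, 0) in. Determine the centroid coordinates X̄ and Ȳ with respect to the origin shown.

X̄ = 53.20 in, Ȳ = 38.71 in

Part | A | x̄ᵢ | ȳᵢ | A·x̄ᵢ | A·ȳᵢ
vertical leg | 3500.00 | 14.00 | 62.50 | 49000.00 | 218750.00
horizontal leg | 2900.00 | 100.50 | 10.00 | 291450.00 | 29000.00
Σ | 6400.00 |  |  | 340450.00 | 247750.00
X̄ = 340450.00 / 6400.00 = 53.20 in
Ȳ = 247750.00 / 6400.00 = 38.71 in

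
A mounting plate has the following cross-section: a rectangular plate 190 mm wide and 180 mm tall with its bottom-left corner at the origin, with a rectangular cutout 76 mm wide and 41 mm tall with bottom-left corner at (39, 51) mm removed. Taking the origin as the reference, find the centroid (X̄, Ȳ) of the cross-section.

X̄ = 96.80 mm, Ȳ = 91.85 mm

plate: A = 190 × 180 = 34200.00, centroid at (95.00, 90.00).
hole: A = −(76 × 41) = -3116.00, centroid at (77.00, 71.50).
ΣA = 31084.00 mm², ΣAX̄ = 3009068.00 mm³, ΣAȲ = 2855206.00 mm³.
X̄ = 3009068.00/31084.00 = 96.80 mm; Ȳ = 2855206.00/31084.00 = 91.85 mm.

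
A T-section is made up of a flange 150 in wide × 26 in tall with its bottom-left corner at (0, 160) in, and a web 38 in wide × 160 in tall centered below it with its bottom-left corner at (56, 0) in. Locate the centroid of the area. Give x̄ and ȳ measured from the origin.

x̄ = 75.00 in, ȳ = 116.34 in

web: A = 38 × 160 = 6080.00, centroid at (75.00, 80.00).
flange: A = 150 × 26 = 3900.00, centroid at (75.00, 173.00).
ΣA = 9980.00 in²
ΣAx̄ = (6080.00)(75.00) + (3900.00)(75.00) = 748500.00 in³
ΣAȳ = (6080.00)(80.00) + (3900.00)(173.00) = 1161100.00 in³
x̄ = 748500.00 / 9980.00 = 75.00 in
ȳ = 1161100.00 / 9980.00 = 116.34 in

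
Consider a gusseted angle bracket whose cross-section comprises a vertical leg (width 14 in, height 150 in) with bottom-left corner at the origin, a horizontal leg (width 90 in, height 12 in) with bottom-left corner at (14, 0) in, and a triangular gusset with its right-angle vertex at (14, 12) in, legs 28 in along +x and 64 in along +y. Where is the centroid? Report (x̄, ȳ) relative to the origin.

Part | A | x̄ᵢ | ȳᵢ | A·x̄ᵢ | A·ȳᵢ
vertical leg | 2100.00 | 7.00 | 75.00 | 14700.00 | 157500.00
horizontal leg | 1080.00 | 59.00 | 6.00 | 63720.00 | 6480.00
gusset | 896.00 | 23.33 | 33.33 | 20906.67 | 29866.67
Σ | 4076.00 |  |  | 99326.67 | 193846.67
x̄ = 99326.67 / 4076.00 = 24.37 in
ȳ = 193846.67 / 4076.00 = 47.56 in

x̄ = 24.37 in, ȳ = 47.56 in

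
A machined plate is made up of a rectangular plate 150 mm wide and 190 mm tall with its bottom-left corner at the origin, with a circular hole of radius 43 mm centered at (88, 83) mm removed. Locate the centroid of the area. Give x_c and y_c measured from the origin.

Part | A | x̄ᵢ | ȳᵢ | A·x̄ᵢ | A·ȳᵢ
plate | 28500.00 | 75.00 | 95.00 | 2137500.00 | 2707500.00
hole | -5808.80 | 88.00 | 83.00 | -511174.82 | -482130.80
Σ | 22691.20 |  |  | 1626325.18 | 2225369.20
x_c = 1626325.18 / 22691.20 = 71.67 mm
y_c = 2225369.20 / 22691.20 = 98.07 mm

x_c = 71.67 mm, y_c = 98.07 mm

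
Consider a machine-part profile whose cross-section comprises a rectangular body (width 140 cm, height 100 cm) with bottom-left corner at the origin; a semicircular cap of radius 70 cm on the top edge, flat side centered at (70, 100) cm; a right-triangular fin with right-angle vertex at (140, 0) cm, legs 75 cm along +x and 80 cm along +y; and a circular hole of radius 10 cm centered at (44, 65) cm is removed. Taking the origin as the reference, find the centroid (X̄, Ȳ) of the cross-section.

X̄ = 82.02 cm, Ȳ = 72.10 cm

Part | A | x̄ᵢ | ȳᵢ | A·x̄ᵢ | A·ȳᵢ
rectangular body | 14000.00 | 70.00 | 50.00 | 980000.00 | 700000.00
semicircular top | 7696.90 | 70.00 | 129.71 | 538783.14 | 998356.87
triangular fin | 3000.00 | 165.00 | 26.67 | 495000.00 | 80000.00
hole | -314.16 | 44.00 | 65.00 | -13823.01 | -20420.35
Σ | 24382.74 |  |  | 1999960.13 | 1757936.51
X̄ = 1999960.13 / 24382.74 = 82.02 cm
Ȳ = 1757936.51 / 24382.74 = 72.10 cm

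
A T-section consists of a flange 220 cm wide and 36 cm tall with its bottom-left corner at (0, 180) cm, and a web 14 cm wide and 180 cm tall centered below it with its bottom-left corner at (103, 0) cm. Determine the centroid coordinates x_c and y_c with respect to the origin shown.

x_c = 110.00 cm, y_c = 171.93 cm

Part | A | x̄ᵢ | ȳᵢ | A·x̄ᵢ | A·ȳᵢ
web | 2520.00 | 110.00 | 90.00 | 277200.00 | 226800.00
flange | 7920.00 | 110.00 | 198.00 | 871200.00 | 1568160.00
Σ | 10440.00 |  |  | 1148400.00 | 1794960.00
x_c = 1148400.00 / 10440.00 = 110.00 cm
y_c = 1794960.00 / 10440.00 = 171.93 cm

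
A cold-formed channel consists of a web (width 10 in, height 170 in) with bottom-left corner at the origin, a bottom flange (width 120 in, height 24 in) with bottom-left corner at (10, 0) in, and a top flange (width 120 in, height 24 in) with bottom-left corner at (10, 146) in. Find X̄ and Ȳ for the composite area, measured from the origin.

X̄ = 55.19 in, Ȳ = 85.00 in

web: A = 10 × 170 = 1700.00, centroid at (5.00, 85.00).
bottom flange: A = 120 × 24 = 2880.00, centroid at (70.00, 12.00).
top flange: A = 120 × 24 = 2880.00, centroid at (70.00, 158.00).
ΣA = 7460.00 in²
ΣAX̄ = (1700.00)(5.00) + (2880.00)(70.00) + (2880.00)(70.00) = 411700.00 in³
ΣAȲ = (1700.00)(85.00) + (2880.00)(12.00) + (2880.00)(158.00) = 634100.00 in³
X̄ = 411700.00 / 7460.00 = 55.19 in
Ȳ = 634100.00 / 7460.00 = 85.00 in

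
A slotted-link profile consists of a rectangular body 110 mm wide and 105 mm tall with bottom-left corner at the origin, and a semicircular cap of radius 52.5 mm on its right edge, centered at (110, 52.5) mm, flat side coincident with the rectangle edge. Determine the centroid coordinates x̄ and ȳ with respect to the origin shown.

Part | A | x̄ᵢ | ȳᵢ | A·x̄ᵢ | A·ȳᵢ
rectangular body | 11550.00 | 55.00 | 52.50 | 635250.00 | 606375.00
semicircular end | 4329.51 | 132.28 | 52.50 | 572714.56 | 227299.14
Σ | 15879.51 |  |  | 1207964.56 | 833674.14
x̄ = 1207964.56 / 15879.51 = 76.07 mm
ȳ = 833674.14 / 15879.51 = 52.50 mm

x̄ = 76.07 mm, ȳ = 52.50 mm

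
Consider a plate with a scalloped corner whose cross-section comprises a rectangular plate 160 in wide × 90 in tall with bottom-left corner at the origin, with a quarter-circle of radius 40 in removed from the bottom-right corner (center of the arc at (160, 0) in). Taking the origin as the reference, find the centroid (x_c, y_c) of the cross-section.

x_c = 73.97 in, y_c = 47.68 in

Part | A | x̄ᵢ | ȳᵢ | A·x̄ᵢ | A·ȳᵢ
plate | 14400.00 | 80.00 | 45.00 | 1152000.00 | 648000.00
removed quarter-circle | -1256.64 | 143.02 | 16.98 | -179728.60 | -21333.33
Σ | 13143.36 |  |  | 972271.40 | 626666.67
x_c = 972271.40 / 13143.36 = 73.97 in
y_c = 626666.67 / 13143.36 = 47.68 in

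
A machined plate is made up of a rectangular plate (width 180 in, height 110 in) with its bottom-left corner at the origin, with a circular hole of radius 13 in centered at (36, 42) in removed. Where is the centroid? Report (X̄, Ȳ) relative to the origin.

Part | A | x̄ᵢ | ȳᵢ | A·x̄ᵢ | A·ȳᵢ
plate | 19800.00 | 90.00 | 55.00 | 1782000.00 | 1089000.00
hole | -530.93 | 36.00 | 42.00 | -19113.45 | -22299.02
Σ | 19269.07 |  |  | 1762886.55 | 1066700.98
X̄ = 1762886.55 / 19269.07 = 91.49 in
Ȳ = 1066700.98 / 19269.07 = 55.36 in

X̄ = 91.49 in, Ȳ = 55.36 in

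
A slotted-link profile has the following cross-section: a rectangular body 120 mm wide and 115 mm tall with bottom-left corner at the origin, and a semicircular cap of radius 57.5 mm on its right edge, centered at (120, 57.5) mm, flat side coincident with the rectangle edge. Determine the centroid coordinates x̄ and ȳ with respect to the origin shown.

rectangular body: A = 120 × 115 = 13800.00, centroid at (60.00, 57.50).
semicircular end: A = ½π·57.5² = 5193.45, centroid at (144.40, 57.50).
ΣA = 18993.45 mm²
ΣAx̄ = (13800.00)(60.00) + (5193.45)(144.40) = 1577953.03 mm³
ΣAȳ = (13800.00)(57.50) + (5193.45)(57.50) = 1092123.11 mm³
x̄ = 1577953.03 / 18993.45 = 83.08 mm
ȳ = 1092123.11 / 18993.45 = 57.50 mm

x̄ = 83.08 mm, ȳ = 57.50 mm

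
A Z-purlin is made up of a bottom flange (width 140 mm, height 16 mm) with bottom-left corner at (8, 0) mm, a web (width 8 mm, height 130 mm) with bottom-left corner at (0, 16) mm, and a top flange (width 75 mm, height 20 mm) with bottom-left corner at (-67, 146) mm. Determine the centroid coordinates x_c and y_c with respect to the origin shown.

bottom flange: A = 140 × 16 = 2240.00, centroid at (78.00, 8.00).
web: A = 8 × 130 = 1040.00, centroid at (4.00, 81.00).
top flange: A = 75 × 20 = 1500.00, centroid at (-29.50, 156.00).
ΣA = 4780.00 mm², ΣAx_c = 134630.00 mm³, ΣAy_c = 336160.00 mm³.
x_c = 134630.00/4780.00 = 28.17 mm; y_c = 336160.00/4780.00 = 70.33 mm.

x_c = 28.17 mm, y_c = 70.33 mm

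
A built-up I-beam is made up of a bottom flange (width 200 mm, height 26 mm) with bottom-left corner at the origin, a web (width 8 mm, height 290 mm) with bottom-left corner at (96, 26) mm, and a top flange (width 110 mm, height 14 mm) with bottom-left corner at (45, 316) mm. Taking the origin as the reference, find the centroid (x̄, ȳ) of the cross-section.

Part | A | x̄ᵢ | ȳᵢ | A·x̄ᵢ | A·ȳᵢ
bottom flange | 5200.00 | 100.00 | 13.00 | 520000.00 | 67600.00
web | 2320.00 | 100.00 | 171.00 | 232000.00 | 396720.00
top flange | 1540.00 | 100.00 | 323.00 | 154000.00 | 497420.00
Σ | 9060.00 |  |  | 906000.00 | 961740.00
x̄ = 906000.00 / 9060.00 = 100.00 mm
ȳ = 961740.00 / 9060.00 = 106.15 mm

x̄ = 100.00 mm, ȳ = 106.15 mm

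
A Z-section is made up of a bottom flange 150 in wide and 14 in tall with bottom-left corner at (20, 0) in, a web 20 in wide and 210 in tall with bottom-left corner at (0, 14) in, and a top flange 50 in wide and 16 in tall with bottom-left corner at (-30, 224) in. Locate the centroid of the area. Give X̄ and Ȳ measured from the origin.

X̄ = 33.45 in, Ȳ = 98.61 in

bottom flange: A = 150 × 14 = 2100.00, centroid at (95.00, 7.00).
web: A = 20 × 210 = 4200.00, centroid at (10.00, 119.00).
top flange: A = 50 × 16 = 800.00, centroid at (-5.00, 232.00).
ΣA = 7100.00 in², ΣAX̄ = 237500.00 in³, ΣAȲ = 700100.00 in³.
X̄ = 237500.00/7100.00 = 33.45 in; Ȳ = 700100.00/7100.00 = 98.61 in.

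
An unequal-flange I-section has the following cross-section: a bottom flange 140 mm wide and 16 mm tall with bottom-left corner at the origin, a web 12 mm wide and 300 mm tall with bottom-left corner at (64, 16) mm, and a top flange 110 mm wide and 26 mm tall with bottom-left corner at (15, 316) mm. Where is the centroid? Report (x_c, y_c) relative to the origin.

x_c = 70.00 mm, y_c = 178.90 mm

Part | A | x̄ᵢ | ȳᵢ | A·x̄ᵢ | A·ȳᵢ
bottom flange | 2240.00 | 70.00 | 8.00 | 156800.00 | 17920.00
web | 3600.00 | 70.00 | 166.00 | 252000.00 | 597600.00
top flange | 2860.00 | 70.00 | 329.00 | 200200.00 | 940940.00
Σ | 8700.00 |  |  | 609000.00 | 1556460.00
x_c = 609000.00 / 8700.00 = 70.00 mm
y_c = 1556460.00 / 8700.00 = 178.90 mm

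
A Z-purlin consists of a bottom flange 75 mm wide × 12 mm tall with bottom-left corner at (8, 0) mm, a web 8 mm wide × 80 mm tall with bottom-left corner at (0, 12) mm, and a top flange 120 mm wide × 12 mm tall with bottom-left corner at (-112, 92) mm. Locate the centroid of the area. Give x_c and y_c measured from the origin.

Part | A | x̄ᵢ | ȳᵢ | A·x̄ᵢ | A·ȳᵢ
bottom flange | 900.00 | 45.50 | 6.00 | 40950.00 | 5400.00
web | 640.00 | 4.00 | 52.00 | 2560.00 | 33280.00
top flange | 1440.00 | -52.00 | 98.00 | -74880.00 | 141120.00
Σ | 2980.00 |  |  | -31370.00 | 179800.00
x_c = -31370.00 / 2980.00 = -10.53 mm
y_c = 179800.00 / 2980.00 = 60.34 mm

x_c = -10.53 mm, y_c = 60.34 mm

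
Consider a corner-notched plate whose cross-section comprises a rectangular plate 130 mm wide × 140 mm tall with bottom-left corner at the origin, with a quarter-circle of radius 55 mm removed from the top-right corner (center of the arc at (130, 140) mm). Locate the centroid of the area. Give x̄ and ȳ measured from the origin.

plate: A = 130 × 140 = 18200.00, centroid at (65.00, 70.00).
removed quarter-circle: A = −¼π·55² = -2375.83, centroid at (106.66, 116.66).
ΣA = 15824.17 mm², ΣAx̄ = 929600.51 mm³, ΣAȳ = 996842.21 mm³.
x̄ = 929600.51/15824.17 = 58.75 mm; ȳ = 996842.21/15824.17 = 62.99 mm.

x̄ = 58.75 mm, ȳ = 62.99 mm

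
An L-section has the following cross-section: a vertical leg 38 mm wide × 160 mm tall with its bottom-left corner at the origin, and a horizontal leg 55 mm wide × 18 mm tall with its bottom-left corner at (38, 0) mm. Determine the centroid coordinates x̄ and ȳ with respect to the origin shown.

vertical leg: A = 38 × 160 = 6080.00, centroid at (19.00, 80.00).
horizontal leg: A = 55 × 18 = 990.00, centroid at (65.50, 9.00).
ΣA = 7070.00 mm²
ΣAx̄ = (6080.00)(19.00) + (990.00)(65.50) = 180365.00 mm³
ΣAȳ = (6080.00)(80.00) + (990.00)(9.00) = 495310.00 mm³
x̄ = 180365.00 / 7070.00 = 25.51 mm
ȳ = 495310.00 / 7070.00 = 70.06 mm

x̄ = 25.51 mm, ȳ = 70.06 mm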